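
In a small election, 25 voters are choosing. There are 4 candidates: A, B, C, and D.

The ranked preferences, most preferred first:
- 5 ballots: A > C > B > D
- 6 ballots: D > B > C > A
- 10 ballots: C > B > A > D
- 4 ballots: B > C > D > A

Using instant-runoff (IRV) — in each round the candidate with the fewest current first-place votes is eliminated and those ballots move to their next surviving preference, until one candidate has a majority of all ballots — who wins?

C

Round 1: A 5, B 4, C 10, D 6. B eliminated.
Round 2: A 5, C 14, D 6. C has a majority (≥13).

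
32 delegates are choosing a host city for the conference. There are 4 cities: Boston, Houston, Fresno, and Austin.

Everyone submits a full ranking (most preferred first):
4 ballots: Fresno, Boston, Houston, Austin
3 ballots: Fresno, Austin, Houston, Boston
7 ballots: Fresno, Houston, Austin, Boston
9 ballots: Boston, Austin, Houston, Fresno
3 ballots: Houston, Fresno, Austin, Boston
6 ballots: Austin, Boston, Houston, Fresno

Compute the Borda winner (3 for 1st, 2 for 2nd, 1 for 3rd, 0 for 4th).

Boston: 4×2 + 3×0 + 7×0 + 9×3 + 3×0 + 6×2 = 47
Houston: 4×1 + 3×1 + 7×2 + 9×1 + 3×3 + 6×1 = 45
Fresno: 4×3 + 3×3 + 7×3 + 9×0 + 3×2 + 6×0 = 48
Austin: 4×0 + 3×2 + 7×1 + 9×2 + 3×1 + 6×3 = 52

Austin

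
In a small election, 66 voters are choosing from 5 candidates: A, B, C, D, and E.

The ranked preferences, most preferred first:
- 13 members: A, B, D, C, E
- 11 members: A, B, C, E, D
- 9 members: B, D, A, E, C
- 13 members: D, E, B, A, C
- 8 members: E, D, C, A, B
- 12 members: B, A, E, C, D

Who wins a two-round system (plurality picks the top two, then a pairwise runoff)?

B

Round 1 first-place votes: A 24, B 21, C 0, D 13, E 8. A and B advance.
Runoff: A is ranked above B on 32 ballots, B above A on 34.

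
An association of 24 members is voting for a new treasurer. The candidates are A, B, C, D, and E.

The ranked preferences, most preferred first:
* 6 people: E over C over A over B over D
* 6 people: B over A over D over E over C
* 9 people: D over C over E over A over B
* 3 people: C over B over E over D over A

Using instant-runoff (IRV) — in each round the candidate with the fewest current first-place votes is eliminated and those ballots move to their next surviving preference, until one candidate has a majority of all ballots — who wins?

Round 1: A 0, B 6, C 3, D 9, E 6. A eliminated.
Round 2: B 6, C 3, D 9, E 6. C eliminated.
Round 3: B 9, D 9, E 6. E eliminated.
Round 4: B 15, D 9. B has a majority (≥13).

B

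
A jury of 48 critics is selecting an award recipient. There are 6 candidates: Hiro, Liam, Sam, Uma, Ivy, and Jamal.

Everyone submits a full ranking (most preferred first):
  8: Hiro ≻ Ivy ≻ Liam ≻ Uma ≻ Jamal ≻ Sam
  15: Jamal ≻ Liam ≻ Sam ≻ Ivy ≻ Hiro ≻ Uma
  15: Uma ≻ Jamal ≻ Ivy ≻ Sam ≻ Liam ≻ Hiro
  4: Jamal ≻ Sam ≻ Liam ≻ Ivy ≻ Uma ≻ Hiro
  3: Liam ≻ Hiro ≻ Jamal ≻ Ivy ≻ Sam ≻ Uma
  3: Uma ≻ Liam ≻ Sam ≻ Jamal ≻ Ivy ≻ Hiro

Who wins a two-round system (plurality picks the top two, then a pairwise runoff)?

Uma

Round 1 first-place votes: Hiro 8, Liam 3, Sam 0, Uma 18, Ivy 0, Jamal 19. Jamal and Uma advance.
Runoff: Jamal is ranked above Uma on 22 ballots, Uma above Jamal on 26.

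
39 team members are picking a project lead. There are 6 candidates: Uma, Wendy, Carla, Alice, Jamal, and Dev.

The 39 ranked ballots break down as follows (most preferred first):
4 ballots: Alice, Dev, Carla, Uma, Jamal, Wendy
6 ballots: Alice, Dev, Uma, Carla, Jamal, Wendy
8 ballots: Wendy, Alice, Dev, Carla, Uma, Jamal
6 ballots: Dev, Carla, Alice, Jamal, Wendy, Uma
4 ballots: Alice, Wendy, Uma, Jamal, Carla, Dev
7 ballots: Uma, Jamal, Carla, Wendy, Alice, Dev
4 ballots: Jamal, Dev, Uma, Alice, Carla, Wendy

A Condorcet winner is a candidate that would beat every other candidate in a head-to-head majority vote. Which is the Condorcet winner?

Alice

Alice vs Uma: 28–11
Alice vs Wendy: 24–15
Alice vs Carla: 26–13
Alice vs Jamal: 28–11
Alice vs Dev: 29–10
Alice beats every other candidate.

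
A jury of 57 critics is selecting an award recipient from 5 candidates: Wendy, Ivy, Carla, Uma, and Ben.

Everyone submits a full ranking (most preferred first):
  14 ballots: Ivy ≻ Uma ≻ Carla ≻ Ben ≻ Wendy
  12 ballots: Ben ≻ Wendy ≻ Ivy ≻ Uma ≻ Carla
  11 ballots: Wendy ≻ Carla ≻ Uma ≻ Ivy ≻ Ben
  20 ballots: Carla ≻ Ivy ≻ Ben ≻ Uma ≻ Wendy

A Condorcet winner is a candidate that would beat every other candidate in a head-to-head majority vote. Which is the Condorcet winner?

Carla vs Wendy: 34–23
Carla vs Ivy: 31–26
Carla vs Uma: 31–26
Carla vs Ben: 45–12
Carla beats every other candidate.

Carla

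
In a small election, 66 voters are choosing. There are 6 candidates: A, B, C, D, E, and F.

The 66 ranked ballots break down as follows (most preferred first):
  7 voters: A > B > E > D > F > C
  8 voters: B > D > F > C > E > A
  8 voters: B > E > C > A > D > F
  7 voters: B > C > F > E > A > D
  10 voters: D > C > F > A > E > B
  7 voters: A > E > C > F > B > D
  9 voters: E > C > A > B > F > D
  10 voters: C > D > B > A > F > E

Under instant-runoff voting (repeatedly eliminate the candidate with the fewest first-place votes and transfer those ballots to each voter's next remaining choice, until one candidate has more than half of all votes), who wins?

Round 1: A 14, B 23, C 10, D 10, E 9, F 0. F eliminated.
Round 2: A 14, B 23, C 10, D 10, E 9. E eliminated.
Round 3: A 14, B 23, C 19, D 10. D eliminated.
Round 4: A 14, B 23, C 29. A eliminated.
Round 5: B 30, C 36. C has a majority (≥34).

C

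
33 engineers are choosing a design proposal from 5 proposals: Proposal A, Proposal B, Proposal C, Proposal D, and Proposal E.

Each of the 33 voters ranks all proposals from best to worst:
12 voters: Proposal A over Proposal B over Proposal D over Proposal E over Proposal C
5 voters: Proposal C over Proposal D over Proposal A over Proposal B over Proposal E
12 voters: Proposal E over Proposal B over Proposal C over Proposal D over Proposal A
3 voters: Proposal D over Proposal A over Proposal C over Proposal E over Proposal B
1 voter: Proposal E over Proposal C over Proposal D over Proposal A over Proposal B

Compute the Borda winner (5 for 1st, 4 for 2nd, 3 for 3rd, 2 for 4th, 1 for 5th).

Proposal B

Proposal A: 12×5 + 5×3 + 12×1 + 3×4 + 1×2 = 101
Proposal B: 12×4 + 5×2 + 12×4 + 3×1 + 1×1 = 110
Proposal C: 12×1 + 5×5 + 12×3 + 3×3 + 1×4 = 86
Proposal D: 12×3 + 5×4 + 12×2 + 3×5 + 1×3 = 98
Proposal E: 12×2 + 5×1 + 12×5 + 3×2 + 1×5 = 100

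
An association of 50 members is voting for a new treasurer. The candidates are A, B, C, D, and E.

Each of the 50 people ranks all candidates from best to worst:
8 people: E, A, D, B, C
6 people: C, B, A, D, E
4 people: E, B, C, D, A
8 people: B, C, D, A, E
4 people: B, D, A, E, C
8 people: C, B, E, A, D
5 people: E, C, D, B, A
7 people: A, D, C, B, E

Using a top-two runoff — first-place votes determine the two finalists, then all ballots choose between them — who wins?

C

Round 1 first-place votes: A 7, B 12, C 14, D 0, E 17. E and C advance.
Runoff: E is ranked above C on 21 ballots, C above E on 29.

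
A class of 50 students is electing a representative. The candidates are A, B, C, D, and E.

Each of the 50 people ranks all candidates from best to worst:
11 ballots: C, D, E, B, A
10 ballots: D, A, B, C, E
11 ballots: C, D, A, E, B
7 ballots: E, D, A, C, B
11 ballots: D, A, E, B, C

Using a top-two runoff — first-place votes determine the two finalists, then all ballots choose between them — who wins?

Round 1 first-place votes: A 0, B 0, C 22, D 21, E 7. C and D advance.
Runoff: C is ranked above D on 22 ballots, D above C on 28.

D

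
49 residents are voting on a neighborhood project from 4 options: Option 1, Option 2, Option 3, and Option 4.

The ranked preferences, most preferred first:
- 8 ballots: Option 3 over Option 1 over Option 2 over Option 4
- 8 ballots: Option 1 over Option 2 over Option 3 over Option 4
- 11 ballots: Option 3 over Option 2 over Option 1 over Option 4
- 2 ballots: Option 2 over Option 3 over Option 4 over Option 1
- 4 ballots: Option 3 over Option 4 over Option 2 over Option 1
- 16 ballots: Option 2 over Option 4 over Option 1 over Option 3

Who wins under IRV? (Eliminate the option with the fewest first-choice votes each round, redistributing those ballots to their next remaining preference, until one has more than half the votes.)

Option 2

Round 1: Option 1 8, Option 2 18, Option 3 23, Option 4 0. Option 4 eliminated.
Round 2: Option 1 8, Option 2 18, Option 3 23. Option 1 eliminated.
Round 3: Option 2 26, Option 3 23. Option 2 has a majority (≥25).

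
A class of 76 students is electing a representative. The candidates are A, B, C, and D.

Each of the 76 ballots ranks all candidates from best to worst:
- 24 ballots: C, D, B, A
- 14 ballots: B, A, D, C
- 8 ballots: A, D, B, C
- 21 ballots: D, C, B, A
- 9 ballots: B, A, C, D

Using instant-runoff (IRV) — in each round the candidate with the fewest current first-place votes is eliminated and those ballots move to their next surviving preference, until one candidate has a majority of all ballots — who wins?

D

Round 1: A 8, B 23, C 24, D 21. A eliminated.
Round 2: B 23, C 24, D 29. B eliminated.
Round 3: C 33, D 43. D has a majority (≥39).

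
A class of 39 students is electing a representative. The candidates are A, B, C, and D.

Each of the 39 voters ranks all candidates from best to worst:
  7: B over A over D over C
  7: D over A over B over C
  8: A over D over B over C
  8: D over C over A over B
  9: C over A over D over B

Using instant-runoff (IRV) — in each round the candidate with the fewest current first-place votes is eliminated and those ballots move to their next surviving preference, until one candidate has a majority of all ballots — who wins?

Round 1: A 8, B 7, C 9, D 15. B eliminated.
Round 2: A 15, C 9, D 15. C eliminated.
Round 3: A 24, D 15. A has a majority (≥20).

A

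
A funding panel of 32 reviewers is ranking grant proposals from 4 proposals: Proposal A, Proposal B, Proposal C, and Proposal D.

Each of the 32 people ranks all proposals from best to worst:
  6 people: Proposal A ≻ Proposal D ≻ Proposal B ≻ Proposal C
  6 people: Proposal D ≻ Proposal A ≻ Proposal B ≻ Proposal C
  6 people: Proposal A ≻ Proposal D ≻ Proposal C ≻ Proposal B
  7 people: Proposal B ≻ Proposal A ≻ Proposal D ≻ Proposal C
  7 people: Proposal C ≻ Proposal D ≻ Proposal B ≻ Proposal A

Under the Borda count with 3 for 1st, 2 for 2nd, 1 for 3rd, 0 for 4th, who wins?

Proposal D

Proposal A: 6×3 + 6×2 + 6×3 + 7×2 + 7×0 = 62
Proposal B: 6×1 + 6×1 + 6×0 + 7×3 + 7×1 = 40
Proposal C: 6×0 + 6×0 + 6×1 + 7×0 + 7×3 = 27
Proposal D: 6×2 + 6×3 + 6×2 + 7×1 + 7×2 = 63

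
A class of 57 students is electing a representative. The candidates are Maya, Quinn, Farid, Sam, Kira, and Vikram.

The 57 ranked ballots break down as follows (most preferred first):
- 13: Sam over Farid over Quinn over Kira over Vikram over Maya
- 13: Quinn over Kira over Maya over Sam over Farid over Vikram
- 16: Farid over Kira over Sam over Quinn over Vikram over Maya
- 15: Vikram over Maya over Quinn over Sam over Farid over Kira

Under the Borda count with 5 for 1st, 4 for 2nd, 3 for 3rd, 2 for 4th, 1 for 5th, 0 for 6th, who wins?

Quinn

Maya: 13×0 + 13×3 + 16×0 + 15×4 = 99
Quinn: 13×3 + 13×5 + 16×2 + 15×3 = 181
Farid: 13×4 + 13×1 + 16×5 + 15×1 = 160
Sam: 13×5 + 13×2 + 16×3 + 15×2 = 169
Kira: 13×2 + 13×4 + 16×4 + 15×0 = 142
Vikram: 13×1 + 13×0 + 16×1 + 15×5 = 104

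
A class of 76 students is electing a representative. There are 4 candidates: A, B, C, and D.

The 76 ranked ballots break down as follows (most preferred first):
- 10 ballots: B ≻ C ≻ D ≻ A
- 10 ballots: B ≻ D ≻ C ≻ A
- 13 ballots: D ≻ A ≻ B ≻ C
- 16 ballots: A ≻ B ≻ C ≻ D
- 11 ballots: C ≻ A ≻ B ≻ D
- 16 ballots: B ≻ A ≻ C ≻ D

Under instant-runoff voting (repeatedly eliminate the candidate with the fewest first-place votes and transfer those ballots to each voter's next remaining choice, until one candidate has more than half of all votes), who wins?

A

Round 1: A 16, B 36, C 11, D 13. C eliminated.
Round 2: A 27, B 36, D 13. D eliminated.
Round 3: A 40, B 36. A has a majority (≥39).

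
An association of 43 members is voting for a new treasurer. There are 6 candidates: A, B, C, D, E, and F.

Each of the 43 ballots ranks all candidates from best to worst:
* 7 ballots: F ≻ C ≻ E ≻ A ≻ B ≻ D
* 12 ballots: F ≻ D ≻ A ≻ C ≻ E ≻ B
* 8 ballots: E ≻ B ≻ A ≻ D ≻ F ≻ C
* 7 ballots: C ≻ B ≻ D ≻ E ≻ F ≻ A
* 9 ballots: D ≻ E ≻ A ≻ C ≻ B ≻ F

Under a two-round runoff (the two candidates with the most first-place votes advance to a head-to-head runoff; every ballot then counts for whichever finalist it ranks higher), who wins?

D

Round 1 first-place votes: A 0, B 0, C 7, D 9, E 8, F 19. F and D advance.
Runoff: F is ranked above D on 19 ballots, D above F on 24.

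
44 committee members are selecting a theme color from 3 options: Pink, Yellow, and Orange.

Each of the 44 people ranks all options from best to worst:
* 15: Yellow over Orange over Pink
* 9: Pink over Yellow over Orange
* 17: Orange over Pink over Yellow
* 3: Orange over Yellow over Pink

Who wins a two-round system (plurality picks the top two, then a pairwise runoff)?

Yellow

Round 1 first-place votes: Pink 9, Yellow 15, Orange 20. Orange and Yellow advance.
Runoff: Orange is ranked above Yellow on 20 ballots, Yellow above Orange on 24.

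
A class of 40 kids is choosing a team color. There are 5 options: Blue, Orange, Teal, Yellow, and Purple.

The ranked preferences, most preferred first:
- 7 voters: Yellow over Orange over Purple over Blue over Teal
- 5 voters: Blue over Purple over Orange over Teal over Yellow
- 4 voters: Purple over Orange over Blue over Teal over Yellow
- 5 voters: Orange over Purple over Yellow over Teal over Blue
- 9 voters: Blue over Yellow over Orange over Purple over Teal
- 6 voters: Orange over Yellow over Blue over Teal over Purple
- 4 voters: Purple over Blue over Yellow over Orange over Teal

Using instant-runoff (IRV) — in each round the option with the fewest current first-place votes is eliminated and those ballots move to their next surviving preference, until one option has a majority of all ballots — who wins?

Round 1: Blue 14, Orange 11, Teal 0, Yellow 7, Purple 8. Teal eliminated.
Round 2: Blue 14, Orange 11, Yellow 7, Purple 8. Yellow eliminated.
Round 3: Blue 14, Orange 18, Purple 8. Purple eliminated.
Round 4: Blue 18, Orange 22. Orange has a majority (≥21).

Orange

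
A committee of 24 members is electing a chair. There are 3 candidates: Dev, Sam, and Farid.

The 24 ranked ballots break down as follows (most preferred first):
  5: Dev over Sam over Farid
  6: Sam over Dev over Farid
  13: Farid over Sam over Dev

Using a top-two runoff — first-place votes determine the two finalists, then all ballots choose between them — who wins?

Farid

Round 1 first-place votes: Dev 5, Sam 6, Farid 13. Farid and Sam advance.
Runoff: Farid is ranked above Sam on 13 ballots, Sam above Farid on 11.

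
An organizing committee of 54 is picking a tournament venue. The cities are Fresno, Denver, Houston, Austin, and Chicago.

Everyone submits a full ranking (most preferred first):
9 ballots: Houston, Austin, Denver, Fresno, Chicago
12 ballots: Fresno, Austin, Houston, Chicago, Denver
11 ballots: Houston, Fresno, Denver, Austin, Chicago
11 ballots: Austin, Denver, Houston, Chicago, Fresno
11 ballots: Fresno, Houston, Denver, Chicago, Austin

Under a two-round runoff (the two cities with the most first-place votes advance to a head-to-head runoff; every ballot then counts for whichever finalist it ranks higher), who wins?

Houston

Round 1 first-place votes: Fresno 23, Denver 0, Houston 20, Austin 11, Chicago 0. Fresno and Houston advance.
Runoff: Fresno is ranked above Houston on 23 ballots, Houston above Fresno on 31.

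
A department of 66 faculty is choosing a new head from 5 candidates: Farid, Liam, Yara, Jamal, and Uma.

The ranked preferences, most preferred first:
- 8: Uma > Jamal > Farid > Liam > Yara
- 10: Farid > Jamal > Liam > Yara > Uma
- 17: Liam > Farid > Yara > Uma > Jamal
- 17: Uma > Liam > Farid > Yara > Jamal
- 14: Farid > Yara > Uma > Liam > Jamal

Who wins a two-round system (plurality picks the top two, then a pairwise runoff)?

Round 1 first-place votes: Farid 24, Liam 17, Yara 0, Jamal 0, Uma 25. Uma and Farid advance.
Runoff: Uma is ranked above Farid on 25 ballots, Farid above Uma on 41.

Farid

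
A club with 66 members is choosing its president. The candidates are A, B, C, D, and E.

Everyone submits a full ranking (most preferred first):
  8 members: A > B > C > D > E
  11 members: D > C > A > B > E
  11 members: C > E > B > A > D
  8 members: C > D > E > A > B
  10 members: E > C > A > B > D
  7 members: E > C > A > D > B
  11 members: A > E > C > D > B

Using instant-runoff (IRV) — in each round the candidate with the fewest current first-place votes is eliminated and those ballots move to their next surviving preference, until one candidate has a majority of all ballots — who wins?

Round 1: A 19, B 0, C 19, D 11, E 17. B eliminated.
Round 2: A 19, C 19, D 11, E 17. D eliminated.
Round 3: A 19, C 30, E 17. E eliminated.
Round 4: A 19, C 47. C has a majority (≥34).

C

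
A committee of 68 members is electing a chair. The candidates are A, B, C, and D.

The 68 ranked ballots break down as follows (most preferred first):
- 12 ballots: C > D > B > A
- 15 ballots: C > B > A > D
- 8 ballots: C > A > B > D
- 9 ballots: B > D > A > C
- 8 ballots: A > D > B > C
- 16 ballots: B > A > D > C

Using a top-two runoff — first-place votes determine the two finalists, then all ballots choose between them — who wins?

C

Round 1 first-place votes: A 8, B 25, C 35, D 0. C and B advance.
Runoff: C is ranked above B on 35 ballots, B above C on 33.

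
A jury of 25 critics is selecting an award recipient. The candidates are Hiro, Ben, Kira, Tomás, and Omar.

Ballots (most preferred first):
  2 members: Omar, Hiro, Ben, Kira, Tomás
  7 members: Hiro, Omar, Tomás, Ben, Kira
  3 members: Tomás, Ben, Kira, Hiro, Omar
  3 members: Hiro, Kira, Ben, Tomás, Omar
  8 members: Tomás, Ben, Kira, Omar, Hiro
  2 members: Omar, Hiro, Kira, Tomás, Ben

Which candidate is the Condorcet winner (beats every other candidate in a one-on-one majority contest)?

Hiro

Hiro vs Ben: 14–11
Hiro vs Kira: 14–11
Hiro vs Tomás: 14–11
Hiro vs Omar: 13–12
Hiro beats every other candidate.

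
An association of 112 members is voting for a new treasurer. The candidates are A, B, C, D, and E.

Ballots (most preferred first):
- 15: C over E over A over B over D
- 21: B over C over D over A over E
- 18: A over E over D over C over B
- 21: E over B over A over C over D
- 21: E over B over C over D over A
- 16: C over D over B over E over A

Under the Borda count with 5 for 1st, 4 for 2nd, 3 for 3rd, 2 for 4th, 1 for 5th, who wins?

A: 15×3 + 21×2 + 18×5 + 21×3 + 21×1 + 16×1 = 277
B: 15×2 + 21×5 + 18×1 + 21×4 + 21×4 + 16×3 = 369
C: 15×5 + 21×4 + 18×2 + 21×2 + 21×3 + 16×5 = 380
D: 15×1 + 21×3 + 18×3 + 21×1 + 21×2 + 16×4 = 259
E: 15×4 + 21×1 + 18×4 + 21×5 + 21×5 + 16×2 = 395

E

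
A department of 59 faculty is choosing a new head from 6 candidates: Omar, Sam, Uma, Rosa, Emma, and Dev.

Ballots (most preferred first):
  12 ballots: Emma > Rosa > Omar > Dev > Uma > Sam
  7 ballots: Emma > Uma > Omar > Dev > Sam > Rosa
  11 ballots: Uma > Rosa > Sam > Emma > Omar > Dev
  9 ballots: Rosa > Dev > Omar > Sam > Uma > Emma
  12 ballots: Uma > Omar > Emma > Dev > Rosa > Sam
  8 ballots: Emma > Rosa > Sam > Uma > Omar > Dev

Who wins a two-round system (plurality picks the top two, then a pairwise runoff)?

Uma

Round 1 first-place votes: Omar 0, Sam 0, Uma 23, Rosa 9, Emma 27, Dev 0. Emma and Uma advance.
Runoff: Emma is ranked above Uma on 27 ballots, Uma above Emma on 32.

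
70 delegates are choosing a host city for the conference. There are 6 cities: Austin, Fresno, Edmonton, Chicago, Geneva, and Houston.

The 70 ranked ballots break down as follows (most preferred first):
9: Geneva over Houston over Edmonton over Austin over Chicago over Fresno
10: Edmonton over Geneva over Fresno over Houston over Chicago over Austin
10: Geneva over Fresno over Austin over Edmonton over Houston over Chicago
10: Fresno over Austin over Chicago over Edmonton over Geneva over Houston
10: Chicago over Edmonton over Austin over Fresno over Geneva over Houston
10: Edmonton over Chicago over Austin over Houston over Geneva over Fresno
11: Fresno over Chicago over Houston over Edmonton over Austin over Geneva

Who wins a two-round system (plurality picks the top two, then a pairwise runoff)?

Edmonton

Round 1 first-place votes: Austin 0, Fresno 21, Edmonton 20, Chicago 10, Geneva 19, Houston 0. Fresno and Edmonton advance.
Runoff: Fresno is ranked above Edmonton on 31 ballots, Edmonton above Fresno on 39.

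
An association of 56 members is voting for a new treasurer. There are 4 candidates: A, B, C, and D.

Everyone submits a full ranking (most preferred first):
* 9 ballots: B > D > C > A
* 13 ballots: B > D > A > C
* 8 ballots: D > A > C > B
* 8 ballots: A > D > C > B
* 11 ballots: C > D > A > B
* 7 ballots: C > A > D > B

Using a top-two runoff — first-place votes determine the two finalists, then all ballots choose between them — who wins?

Round 1 first-place votes: A 8, B 22, C 18, D 8. B and C advance.
Runoff: B is ranked above C on 22 ballots, C above B on 34.

C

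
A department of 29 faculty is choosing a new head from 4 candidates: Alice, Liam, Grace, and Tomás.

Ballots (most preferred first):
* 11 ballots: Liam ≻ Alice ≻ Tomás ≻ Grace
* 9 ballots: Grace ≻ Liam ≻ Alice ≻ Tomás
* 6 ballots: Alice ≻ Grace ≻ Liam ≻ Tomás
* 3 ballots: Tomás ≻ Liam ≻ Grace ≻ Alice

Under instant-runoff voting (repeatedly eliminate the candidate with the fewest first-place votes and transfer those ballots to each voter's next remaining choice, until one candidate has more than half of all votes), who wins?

Round 1: Alice 6, Liam 11, Grace 9, Tomás 3. Tomás eliminated.
Round 2: Alice 6, Liam 14, Grace 9. Alice eliminated.
Round 3: Liam 14, Grace 15. Grace has a majority (≥15).

Grace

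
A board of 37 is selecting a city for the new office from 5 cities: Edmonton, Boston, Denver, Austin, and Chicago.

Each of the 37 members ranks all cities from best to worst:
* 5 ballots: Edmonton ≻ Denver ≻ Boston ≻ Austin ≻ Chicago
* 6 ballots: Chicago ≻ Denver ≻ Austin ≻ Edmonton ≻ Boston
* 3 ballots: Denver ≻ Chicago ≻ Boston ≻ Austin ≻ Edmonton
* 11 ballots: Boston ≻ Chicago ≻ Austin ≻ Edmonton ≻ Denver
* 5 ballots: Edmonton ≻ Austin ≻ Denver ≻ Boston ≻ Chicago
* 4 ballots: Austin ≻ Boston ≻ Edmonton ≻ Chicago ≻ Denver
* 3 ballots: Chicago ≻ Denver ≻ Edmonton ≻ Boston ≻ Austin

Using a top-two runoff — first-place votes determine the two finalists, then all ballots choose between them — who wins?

Edmonton

Round 1 first-place votes: Edmonton 10, Boston 11, Denver 3, Austin 4, Chicago 9. Boston and Edmonton advance.
Runoff: Boston is ranked above Edmonton on 18 ballots, Edmonton above Boston on 19.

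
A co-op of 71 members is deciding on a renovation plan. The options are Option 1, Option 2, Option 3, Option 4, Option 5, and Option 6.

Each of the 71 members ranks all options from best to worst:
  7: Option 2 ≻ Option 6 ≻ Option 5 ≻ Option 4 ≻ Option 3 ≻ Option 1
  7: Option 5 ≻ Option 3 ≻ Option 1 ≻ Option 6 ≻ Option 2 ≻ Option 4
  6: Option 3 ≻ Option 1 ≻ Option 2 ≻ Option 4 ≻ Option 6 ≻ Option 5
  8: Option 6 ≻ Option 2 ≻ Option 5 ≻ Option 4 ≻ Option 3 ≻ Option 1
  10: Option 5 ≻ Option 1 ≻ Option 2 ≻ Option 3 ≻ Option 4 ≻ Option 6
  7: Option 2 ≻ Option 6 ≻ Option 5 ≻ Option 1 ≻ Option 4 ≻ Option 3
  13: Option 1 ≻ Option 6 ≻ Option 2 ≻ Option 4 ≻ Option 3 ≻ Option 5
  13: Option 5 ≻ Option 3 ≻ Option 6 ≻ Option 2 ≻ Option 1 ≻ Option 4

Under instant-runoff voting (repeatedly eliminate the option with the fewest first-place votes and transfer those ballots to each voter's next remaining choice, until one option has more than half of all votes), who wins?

Option 2

Round 1: Option 1 13, Option 2 14, Option 3 6, Option 4 0, Option 5 30, Option 6 8. Option 4 eliminated.
Round 2: Option 1 13, Option 2 14, Option 3 6, Option 5 30, Option 6 8. Option 3 eliminated.
Round 3: Option 1 19, Option 2 14, Option 5 30, Option 6 8. Option 6 eliminated.
Round 4: Option 1 19, Option 2 22, Option 5 30. Option 1 eliminated.
Round 5: Option 2 41, Option 5 30. Option 2 has a majority (≥36).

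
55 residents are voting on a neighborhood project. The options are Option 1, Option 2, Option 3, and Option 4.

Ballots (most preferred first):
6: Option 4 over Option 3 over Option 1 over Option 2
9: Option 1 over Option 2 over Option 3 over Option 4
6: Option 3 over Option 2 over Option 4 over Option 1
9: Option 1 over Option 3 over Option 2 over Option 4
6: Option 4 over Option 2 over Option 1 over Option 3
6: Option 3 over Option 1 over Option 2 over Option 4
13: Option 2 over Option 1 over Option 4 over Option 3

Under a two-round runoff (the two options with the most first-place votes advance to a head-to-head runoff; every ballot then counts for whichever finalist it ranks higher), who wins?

Option 1

Round 1 first-place votes: Option 1 18, Option 2 13, Option 3 12, Option 4 12. Option 1 and Option 2 advance.
Runoff: Option 1 is ranked above Option 2 on 30 ballots, Option 2 above Option 1 on 25.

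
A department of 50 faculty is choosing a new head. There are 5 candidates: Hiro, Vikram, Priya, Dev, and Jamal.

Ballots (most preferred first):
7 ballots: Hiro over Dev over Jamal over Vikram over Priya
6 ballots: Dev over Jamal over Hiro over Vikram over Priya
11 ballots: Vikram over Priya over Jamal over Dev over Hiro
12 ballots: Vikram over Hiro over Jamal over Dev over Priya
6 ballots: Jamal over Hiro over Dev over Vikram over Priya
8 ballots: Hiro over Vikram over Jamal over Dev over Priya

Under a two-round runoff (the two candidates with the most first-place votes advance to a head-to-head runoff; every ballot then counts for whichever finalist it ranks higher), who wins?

Hiro

Round 1 first-place votes: Hiro 15, Vikram 23, Priya 0, Dev 6, Jamal 6. Vikram and Hiro advance.
Runoff: Vikram is ranked above Hiro on 23 ballots, Hiro above Vikram on 27.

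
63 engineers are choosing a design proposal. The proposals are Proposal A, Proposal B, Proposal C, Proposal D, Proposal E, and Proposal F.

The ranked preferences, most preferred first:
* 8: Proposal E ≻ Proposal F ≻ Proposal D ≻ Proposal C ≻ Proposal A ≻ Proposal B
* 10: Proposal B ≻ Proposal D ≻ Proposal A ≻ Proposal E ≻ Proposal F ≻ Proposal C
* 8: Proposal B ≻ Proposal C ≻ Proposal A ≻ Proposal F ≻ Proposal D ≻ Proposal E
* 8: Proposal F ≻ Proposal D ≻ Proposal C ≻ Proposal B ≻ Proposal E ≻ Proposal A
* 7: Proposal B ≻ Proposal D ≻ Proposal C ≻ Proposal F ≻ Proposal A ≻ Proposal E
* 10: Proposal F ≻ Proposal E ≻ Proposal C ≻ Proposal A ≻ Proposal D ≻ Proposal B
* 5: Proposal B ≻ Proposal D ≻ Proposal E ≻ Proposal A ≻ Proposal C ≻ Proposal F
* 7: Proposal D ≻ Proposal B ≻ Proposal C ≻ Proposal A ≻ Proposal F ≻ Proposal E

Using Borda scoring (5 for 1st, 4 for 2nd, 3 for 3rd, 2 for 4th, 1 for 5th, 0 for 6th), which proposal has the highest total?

Proposal A: 8×1 + 10×3 + 8×3 + 8×0 + 7×1 + 10×2 + 5×2 + 7×2 = 113
Proposal B: 8×0 + 10×5 + 8×5 + 8×2 + 7×5 + 10×0 + 5×5 + 7×4 = 194
Proposal C: 8×2 + 10×0 + 8×4 + 8×3 + 7×3 + 10×3 + 5×1 + 7×3 = 149
Proposal D: 8×3 + 10×4 + 8×1 + 8×4 + 7×4 + 10×1 + 5×4 + 7×5 = 197
Proposal E: 8×5 + 10×2 + 8×0 + 8×1 + 7×0 + 10×4 + 5×3 + 7×0 = 123
Proposal F: 8×4 + 10×1 + 8×2 + 8×5 + 7×2 + 10×5 + 5×0 + 7×1 = 169

Proposal D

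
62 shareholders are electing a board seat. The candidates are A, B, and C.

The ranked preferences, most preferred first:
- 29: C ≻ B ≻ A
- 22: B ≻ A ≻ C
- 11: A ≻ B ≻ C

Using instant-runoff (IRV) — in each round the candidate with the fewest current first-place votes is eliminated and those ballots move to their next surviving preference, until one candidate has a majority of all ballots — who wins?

B

Round 1: A 11, B 22, C 29. A eliminated.
Round 2: B 33, C 29. B has a majority (≥32).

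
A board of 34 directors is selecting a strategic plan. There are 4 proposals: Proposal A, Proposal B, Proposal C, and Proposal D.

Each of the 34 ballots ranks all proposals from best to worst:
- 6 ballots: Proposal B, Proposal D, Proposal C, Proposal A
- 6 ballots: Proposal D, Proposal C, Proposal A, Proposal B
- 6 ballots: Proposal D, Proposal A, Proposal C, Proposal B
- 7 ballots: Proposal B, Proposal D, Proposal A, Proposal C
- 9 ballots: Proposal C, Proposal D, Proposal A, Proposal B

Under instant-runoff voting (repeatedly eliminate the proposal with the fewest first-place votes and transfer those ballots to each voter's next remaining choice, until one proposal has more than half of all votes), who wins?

Proposal D

Round 1: Proposal A 0, Proposal B 13, Proposal C 9, Proposal D 12. Proposal A eliminated.
Round 2: Proposal B 13, Proposal C 9, Proposal D 12. Proposal C eliminated.
Round 3: Proposal B 13, Proposal D 21. Proposal D has a majority (≥18).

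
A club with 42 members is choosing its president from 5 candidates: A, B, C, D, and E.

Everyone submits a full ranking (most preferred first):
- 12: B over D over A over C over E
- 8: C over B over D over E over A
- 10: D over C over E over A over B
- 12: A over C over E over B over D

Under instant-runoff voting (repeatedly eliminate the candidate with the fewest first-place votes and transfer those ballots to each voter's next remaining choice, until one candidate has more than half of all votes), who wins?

Round 1: A 12, B 12, C 8, D 10, E 0. E eliminated.
Round 2: A 12, B 12, C 8, D 10. C eliminated.
Round 3: A 12, B 20, D 10. D eliminated.
Round 4: A 22, B 20. A has a majority (≥22).

A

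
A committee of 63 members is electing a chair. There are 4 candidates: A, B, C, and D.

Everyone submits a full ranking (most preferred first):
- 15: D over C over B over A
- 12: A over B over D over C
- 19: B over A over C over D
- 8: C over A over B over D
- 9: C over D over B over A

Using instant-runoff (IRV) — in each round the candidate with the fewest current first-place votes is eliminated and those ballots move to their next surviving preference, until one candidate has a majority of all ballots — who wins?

C

Round 1: A 12, B 19, C 17, D 15. A eliminated.
Round 2: B 31, C 17, D 15. D eliminated.
Round 3: B 31, C 32. C has a majority (≥32).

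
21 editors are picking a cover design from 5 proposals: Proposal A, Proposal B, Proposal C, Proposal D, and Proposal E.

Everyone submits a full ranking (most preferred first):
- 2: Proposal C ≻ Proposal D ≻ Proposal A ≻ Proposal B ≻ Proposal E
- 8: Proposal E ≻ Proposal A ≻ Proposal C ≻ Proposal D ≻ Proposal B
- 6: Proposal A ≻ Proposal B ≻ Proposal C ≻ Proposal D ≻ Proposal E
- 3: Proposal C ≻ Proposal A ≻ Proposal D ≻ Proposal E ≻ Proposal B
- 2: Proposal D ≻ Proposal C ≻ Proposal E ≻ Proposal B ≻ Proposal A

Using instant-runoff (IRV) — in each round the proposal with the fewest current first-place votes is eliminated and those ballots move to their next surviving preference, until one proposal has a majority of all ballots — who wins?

Round 1: Proposal A 6, Proposal B 0, Proposal C 5, Proposal D 2, Proposal E 8. Proposal B eliminated.
Round 2: Proposal A 6, Proposal C 5, Proposal D 2, Proposal E 8. Proposal D eliminated.
Round 3: Proposal A 6, Proposal C 7, Proposal E 8. Proposal A eliminated.
Round 4: Proposal C 13, Proposal E 8. Proposal C has a majority (≥11).

Proposal C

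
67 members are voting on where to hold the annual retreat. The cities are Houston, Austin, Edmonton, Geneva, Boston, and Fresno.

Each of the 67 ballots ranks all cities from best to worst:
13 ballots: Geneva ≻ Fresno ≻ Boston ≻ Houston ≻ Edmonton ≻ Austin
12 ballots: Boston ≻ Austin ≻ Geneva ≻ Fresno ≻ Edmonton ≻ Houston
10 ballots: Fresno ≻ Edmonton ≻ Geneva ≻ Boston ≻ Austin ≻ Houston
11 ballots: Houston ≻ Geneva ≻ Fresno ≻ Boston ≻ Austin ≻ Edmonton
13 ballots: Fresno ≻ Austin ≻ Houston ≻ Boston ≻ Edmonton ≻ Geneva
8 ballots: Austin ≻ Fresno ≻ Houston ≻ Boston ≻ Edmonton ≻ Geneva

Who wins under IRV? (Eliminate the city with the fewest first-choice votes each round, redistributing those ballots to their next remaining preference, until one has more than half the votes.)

Geneva

Round 1: Houston 11, Austin 8, Edmonton 0, Geneva 13, Boston 12, Fresno 23. Edmonton eliminated.
Round 2: Houston 11, Austin 8, Geneva 13, Boston 12, Fresno 23. Austin eliminated.
Round 3: Houston 11, Geneva 13, Boston 12, Fresno 31. Houston eliminated.
Round 4: Geneva 24, Boston 12, Fresno 31. Boston eliminated.
Round 5: Geneva 36, Fresno 31. Geneva has a majority (≥34).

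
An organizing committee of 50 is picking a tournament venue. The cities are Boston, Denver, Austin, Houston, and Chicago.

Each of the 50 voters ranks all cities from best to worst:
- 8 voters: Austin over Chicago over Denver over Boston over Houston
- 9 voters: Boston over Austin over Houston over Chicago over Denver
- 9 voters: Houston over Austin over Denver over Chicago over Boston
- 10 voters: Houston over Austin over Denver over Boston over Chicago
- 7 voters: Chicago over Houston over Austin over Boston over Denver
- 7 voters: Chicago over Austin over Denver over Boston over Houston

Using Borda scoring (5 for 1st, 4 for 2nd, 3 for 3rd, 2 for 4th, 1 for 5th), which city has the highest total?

Austin

Boston: 8×2 + 9×5 + 9×1 + 10×2 + 7×2 + 7×2 = 118
Denver: 8×3 + 9×1 + 9×3 + 10×3 + 7×1 + 7×3 = 118
Austin: 8×5 + 9×4 + 9×4 + 10×4 + 7×3 + 7×4 = 201
Houston: 8×1 + 9×3 + 9×5 + 10×5 + 7×4 + 7×1 = 165
Chicago: 8×4 + 9×2 + 9×2 + 10×1 + 7×5 + 7×5 = 148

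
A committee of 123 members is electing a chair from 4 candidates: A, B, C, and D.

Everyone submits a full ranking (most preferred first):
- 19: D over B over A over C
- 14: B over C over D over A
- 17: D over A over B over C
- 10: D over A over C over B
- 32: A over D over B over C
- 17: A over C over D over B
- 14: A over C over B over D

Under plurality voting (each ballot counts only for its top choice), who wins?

First-place votes: A 63, B 14, C 0, D 46.

A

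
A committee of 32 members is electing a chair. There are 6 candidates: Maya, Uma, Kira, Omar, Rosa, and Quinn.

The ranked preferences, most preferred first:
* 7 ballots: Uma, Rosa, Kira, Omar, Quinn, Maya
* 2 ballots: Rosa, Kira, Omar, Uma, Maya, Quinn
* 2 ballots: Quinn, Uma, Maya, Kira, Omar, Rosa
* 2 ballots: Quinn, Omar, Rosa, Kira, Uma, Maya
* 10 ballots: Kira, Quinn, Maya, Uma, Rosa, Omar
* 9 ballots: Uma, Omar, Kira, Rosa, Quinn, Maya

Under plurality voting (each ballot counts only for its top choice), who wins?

Uma

First-place votes: Maya 0, Uma 16, Kira 10, Omar 0, Rosa 2, Quinn 4.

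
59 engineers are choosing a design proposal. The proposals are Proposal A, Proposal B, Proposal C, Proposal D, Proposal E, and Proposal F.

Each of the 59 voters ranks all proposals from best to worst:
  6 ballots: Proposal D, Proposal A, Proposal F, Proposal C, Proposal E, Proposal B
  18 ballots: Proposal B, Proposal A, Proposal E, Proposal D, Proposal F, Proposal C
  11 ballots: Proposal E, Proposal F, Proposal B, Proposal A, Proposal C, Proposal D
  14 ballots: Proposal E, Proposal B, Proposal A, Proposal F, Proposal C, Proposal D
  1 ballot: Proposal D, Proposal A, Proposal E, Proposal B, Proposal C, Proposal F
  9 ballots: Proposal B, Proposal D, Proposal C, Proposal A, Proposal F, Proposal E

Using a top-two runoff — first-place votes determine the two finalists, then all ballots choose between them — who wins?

Round 1 first-place votes: Proposal A 0, Proposal B 27, Proposal C 0, Proposal D 7, Proposal E 25, Proposal F 0. Proposal B and Proposal E advance.
Runoff: Proposal B is ranked above Proposal E on 27 ballots, Proposal E above Proposal B on 32.

Proposal E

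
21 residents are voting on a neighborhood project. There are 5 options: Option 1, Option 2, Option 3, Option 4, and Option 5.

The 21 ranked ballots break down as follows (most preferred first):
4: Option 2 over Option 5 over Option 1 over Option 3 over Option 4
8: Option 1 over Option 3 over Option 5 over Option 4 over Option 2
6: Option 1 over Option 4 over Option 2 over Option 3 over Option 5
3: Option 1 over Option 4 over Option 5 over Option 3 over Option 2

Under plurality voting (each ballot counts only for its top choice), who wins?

Option 1

First-place votes: Option 1 17, Option 2 4, Option 3 0, Option 4 0, Option 5 0.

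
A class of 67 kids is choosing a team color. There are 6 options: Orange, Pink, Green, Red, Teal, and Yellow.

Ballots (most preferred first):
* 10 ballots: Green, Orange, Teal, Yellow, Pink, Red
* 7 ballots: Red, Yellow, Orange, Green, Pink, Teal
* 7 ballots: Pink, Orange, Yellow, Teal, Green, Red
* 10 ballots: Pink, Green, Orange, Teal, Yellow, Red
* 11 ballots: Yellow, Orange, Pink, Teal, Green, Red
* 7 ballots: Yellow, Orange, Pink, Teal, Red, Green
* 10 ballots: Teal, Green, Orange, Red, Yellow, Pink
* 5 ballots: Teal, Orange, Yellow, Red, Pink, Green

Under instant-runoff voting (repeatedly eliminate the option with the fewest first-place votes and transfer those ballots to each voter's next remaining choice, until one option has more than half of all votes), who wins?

Teal

Round 1: Orange 0, Pink 17, Green 10, Red 7, Teal 15, Yellow 18. Orange eliminated.
Round 2: Pink 17, Green 10, Red 7, Teal 15, Yellow 18. Red eliminated.
Round 3: Pink 17, Green 10, Teal 15, Yellow 25. Green eliminated.
Round 4: Pink 17, Teal 25, Yellow 25. Pink eliminated.
Round 5: Teal 35, Yellow 32. Teal has a majority (≥34).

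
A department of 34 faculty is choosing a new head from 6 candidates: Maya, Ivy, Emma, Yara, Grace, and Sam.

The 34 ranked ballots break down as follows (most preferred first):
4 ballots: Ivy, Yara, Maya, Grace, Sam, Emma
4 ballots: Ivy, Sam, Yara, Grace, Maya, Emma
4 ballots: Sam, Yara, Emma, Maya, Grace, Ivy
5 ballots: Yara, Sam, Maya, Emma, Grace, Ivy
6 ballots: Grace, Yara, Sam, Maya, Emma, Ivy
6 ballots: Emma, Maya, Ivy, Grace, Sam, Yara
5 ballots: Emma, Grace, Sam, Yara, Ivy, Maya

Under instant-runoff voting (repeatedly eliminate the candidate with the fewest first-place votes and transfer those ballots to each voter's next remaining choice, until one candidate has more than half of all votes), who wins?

Round 1: Maya 0, Ivy 8, Emma 11, Yara 5, Grace 6, Sam 4. Maya eliminated.
Round 2: Ivy 8, Emma 11, Yara 5, Grace 6, Sam 4. Sam eliminated.
Round 3: Ivy 8, Emma 11, Yara 9, Grace 6. Grace eliminated.
Round 4: Ivy 8, Emma 11, Yara 15. Ivy eliminated.
Round 5: Emma 11, Yara 23. Yara has a majority (≥18).

Yara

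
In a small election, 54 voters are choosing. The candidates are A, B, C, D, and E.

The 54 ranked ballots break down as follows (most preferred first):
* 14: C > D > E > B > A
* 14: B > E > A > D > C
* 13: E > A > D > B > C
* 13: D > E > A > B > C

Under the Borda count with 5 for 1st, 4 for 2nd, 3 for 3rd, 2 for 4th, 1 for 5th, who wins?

A: 14×1 + 14×3 + 13×4 + 13×3 = 147
B: 14×2 + 14×5 + 13×2 + 13×2 = 150
C: 14×5 + 14×1 + 13×1 + 13×1 = 110
D: 14×4 + 14×2 + 13×3 + 13×5 = 188
E: 14×3 + 14×4 + 13×5 + 13×4 = 215

E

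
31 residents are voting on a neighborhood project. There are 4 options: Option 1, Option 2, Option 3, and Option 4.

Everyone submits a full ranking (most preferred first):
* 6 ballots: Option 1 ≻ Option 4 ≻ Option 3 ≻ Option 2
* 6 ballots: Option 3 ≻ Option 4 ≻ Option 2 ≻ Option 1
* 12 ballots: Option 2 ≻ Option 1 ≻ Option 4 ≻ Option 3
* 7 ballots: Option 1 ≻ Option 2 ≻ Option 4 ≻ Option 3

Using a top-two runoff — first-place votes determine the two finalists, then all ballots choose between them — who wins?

Round 1 first-place votes: Option 1 13, Option 2 12, Option 3 6, Option 4 0. Option 1 and Option 2 advance.
Runoff: Option 1 is ranked above Option 2 on 13 ballots, Option 2 above Option 1 on 18.

Option 2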